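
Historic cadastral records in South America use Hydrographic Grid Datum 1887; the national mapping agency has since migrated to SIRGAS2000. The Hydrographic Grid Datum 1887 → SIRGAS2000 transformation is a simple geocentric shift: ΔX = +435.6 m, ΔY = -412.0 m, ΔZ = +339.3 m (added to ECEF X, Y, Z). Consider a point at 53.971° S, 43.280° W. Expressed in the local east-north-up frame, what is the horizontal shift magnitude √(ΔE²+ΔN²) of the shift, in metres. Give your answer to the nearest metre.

The local east axis at (φ, λ) is (−sin λ, cos λ, 0), so ΔE = −sin(-43.280°)·435.6 + cos(-43.280°)·(-412.0) = -1.31 m.
The local north axis is (−sin φ cos λ, −sin φ sin λ, cos φ), giving ΔN = 256.463 + 228.425 + 199.574 = 684.46 m.
Horizontal magnitude = √(ΔE² + ΔN²) = √((-1.31)² + 684.46²) = 684.46 m.

684 m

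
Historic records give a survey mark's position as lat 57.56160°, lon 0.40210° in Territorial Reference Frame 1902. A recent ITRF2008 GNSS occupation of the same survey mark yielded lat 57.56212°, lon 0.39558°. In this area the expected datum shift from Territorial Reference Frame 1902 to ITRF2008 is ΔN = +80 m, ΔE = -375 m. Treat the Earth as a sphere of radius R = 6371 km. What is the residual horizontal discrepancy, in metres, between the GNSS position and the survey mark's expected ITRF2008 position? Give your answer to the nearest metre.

Observed coordinate differences: Δφ = +0.00052°, Δλ = -0.00652°.
Converting to metres (1° lat = 111195 m, cos φ = 0.536393): observed ΔN = 57.8 m, observed ΔE = -388.9 m.
Subtracting the expected shift leaves a residual of 57.8 − (80) = -22.2 m north and -388.9 − (-375) = -13.9 m east.
Residual distance = √((-22.2)² + (-13.9)²) = 26.2 m.

26 m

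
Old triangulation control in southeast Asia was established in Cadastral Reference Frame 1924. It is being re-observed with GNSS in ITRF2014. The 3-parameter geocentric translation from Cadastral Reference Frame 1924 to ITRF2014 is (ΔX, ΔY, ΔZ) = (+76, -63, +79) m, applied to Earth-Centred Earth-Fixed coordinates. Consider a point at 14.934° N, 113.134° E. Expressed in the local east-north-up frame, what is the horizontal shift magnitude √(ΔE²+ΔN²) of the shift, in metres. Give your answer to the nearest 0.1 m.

108.8 m

At φ = 14.934°, λ = 113.134°: sin φ = 0.257706, cos φ = 0.966223, sin λ = 0.919589, cos λ = -0.392883.
ΔE = −sin λ·ΔX + cos λ·ΔY = −(0.919589)·(76) + (-0.392883)·(-63) = -45.14 m.
ΔN = −sin φ cos λ·ΔX − sin φ sin λ·ΔY + cos φ·ΔZ = −(0.257706)(-0.392883)(76) − (0.257706)(0.919589)(-63) + (0.966223)(79) = 98.96 m.
Horizontal magnitude = √(ΔE² + ΔN²) = √((-45.14)² + 98.96²) = 108.76 m.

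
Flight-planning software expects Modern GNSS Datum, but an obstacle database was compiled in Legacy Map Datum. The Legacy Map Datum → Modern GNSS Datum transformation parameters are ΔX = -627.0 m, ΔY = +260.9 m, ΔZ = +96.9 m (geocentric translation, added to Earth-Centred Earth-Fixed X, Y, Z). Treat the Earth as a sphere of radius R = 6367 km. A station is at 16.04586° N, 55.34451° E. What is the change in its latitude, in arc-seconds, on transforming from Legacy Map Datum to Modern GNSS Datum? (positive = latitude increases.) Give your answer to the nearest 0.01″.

sin φ = 0.276407, cos φ = 0.961041, sin λ = 0.822586, cos λ = 0.568641.
North component: ΔN = −sin φ cos λ·ΔX − sin φ sin λ·ΔY + cos φ·ΔZ = −(0.276407)(0.568641)(-627.0) − (0.276407)(0.822586)(260.9) + (0.961041)(96.9) = 132.35 m.
1° of latitude spans πR/180 = 111125 m, so Δφ = 132.35 / 111125 × 3600 = 4.288″.

Δφ = 4.29″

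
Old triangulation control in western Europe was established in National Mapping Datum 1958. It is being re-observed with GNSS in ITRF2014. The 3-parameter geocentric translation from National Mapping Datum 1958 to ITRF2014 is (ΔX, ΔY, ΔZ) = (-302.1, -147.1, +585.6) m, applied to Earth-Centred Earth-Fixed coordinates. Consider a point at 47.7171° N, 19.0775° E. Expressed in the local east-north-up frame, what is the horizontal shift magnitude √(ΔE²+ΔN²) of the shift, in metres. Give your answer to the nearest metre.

642 m

At φ = 47.7171°, λ = 19.0775°: sin φ = 0.739832, cos φ = 0.672792, sin λ = 0.326847, cos λ = 0.945077.
ΔE = −sin λ·ΔX + cos λ·ΔY = −(0.326847)·(-302.1) + (0.945077)·(-147.1) = -40.28 m.
ΔN = −sin φ cos λ·ΔX − sin φ sin λ·ΔY + cos φ·ΔZ = −(0.739832)(0.945077)(-302.1) − (0.739832)(0.326847)(-147.1) + (0.672792)(585.6) = 640.79 m.
Horizontal magnitude = √(ΔE² + ΔN²) = √((-40.28)² + 640.79²) = 642.05 m.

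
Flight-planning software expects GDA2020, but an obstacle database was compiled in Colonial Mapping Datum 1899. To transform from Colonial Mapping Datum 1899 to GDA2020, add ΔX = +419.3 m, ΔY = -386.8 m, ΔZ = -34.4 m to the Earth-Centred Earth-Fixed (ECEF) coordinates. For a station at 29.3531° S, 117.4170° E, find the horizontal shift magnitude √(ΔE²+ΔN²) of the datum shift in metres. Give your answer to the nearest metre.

351 m

At φ = -29.3531°, λ = 117.4170°: sin φ = -0.490190, cos φ = 0.871615, sin λ = 0.887679, cos λ = -0.460463.
ΔE = −sin λ·ΔX + cos λ·ΔY = −(0.887679)·(419.3) + (-0.460463)·(-386.8) = -194.10 m.
ΔN = −sin φ cos λ·ΔX − sin φ sin λ·ΔY + cos φ·ΔZ = −(-0.490190)(-0.460463)(419.3) − (-0.490190)(0.887679)(-386.8) + (0.871615)(-34.4) = -292.93 m.
Horizontal magnitude = √(ΔE² + ΔN²) = √((-194.10)² + (-292.93)²) = 351.40 m.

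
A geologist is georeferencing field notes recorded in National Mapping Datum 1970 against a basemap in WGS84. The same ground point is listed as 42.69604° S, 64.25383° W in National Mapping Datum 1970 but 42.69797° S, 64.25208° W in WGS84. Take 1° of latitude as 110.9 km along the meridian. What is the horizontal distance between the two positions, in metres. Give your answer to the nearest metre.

Δφ = -42.69797° − -42.69604° = -0.00193°; Δλ = -64.25208° − -64.25383° = +0.00175°.
ΔN = Δφ × 110900 = -214.0 m; ΔE = Δλ × 110900 × cos(-42.69604°) = +0.00175 × 110900 × 0.734961 = 142.6 m.
Distance = √(ΔE² + ΔN²) = √(142.6² + (-214.0)²) = 257.2 m.

257 m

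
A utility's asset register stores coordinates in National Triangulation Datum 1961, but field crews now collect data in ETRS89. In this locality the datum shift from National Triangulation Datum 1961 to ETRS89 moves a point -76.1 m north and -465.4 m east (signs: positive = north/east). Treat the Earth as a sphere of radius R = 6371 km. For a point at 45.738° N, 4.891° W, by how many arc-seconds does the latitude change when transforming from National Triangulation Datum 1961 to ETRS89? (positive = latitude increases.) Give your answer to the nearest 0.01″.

Δφ = -2.46″

On a sphere of radius R, 1 rad of latitude = R, so Δφ = ΔN / R = -76.1 / 6371000 = -1.1945e-05 rad = -2.464″.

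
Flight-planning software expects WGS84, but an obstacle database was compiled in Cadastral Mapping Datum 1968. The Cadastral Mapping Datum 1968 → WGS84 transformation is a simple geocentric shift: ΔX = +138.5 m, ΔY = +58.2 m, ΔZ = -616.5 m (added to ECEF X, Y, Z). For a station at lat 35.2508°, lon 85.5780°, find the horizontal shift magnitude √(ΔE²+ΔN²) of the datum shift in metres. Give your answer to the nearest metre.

559 m

The local east axis at (φ, λ) is (−sin λ, cos λ, 0), so ΔE = −sin(85.5780°)·138.5 + cos(85.5780°)·58.2 = -133.60 m.
The local north axis is (−sin φ cos λ, −sin φ sin λ, cos φ), giving ΔN = -6.163 − 33.491 − 503.455 = -543.11 m.
Horizontal magnitude = √(ΔE² + ΔN²) = √((-133.60)² + (-543.11)²) = 559.30 m.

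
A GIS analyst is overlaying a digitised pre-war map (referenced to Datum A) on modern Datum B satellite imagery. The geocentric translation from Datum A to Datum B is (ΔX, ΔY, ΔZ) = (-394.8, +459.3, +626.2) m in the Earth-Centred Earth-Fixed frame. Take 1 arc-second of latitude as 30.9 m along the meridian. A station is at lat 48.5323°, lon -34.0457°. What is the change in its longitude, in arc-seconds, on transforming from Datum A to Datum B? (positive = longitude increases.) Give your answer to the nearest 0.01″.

sin φ = 0.749329, cos φ = 0.662198, sin λ = -0.559854, cos λ = 0.828591.
East component: ΔE = −sin λ·ΔX + cos λ·ΔY = −(-0.559854)(-394.8) + (0.828591)(459.3) = 159.54 m.
1° of latitude spans 3600 × 30.90 = 111240 m; at latitude φ, 1° of longitude spans that × cos φ = 73662.9 m, so Δλ = 159.54 / 73662.9 × 3600 = 7.797″.

Δλ = 7.80″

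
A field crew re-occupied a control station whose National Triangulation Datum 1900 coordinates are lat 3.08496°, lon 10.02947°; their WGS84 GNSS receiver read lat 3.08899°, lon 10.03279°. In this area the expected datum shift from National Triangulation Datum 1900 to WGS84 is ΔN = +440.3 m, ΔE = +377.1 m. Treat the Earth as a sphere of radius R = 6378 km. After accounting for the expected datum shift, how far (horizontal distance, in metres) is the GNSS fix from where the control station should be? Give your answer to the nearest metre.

Observed coordinate differences: Δφ = +0.00403°, Δλ = +0.00332°.
Converting to metres (1° lat = 111317 m, cos φ = 0.998551): observed ΔN = 448.6 m, observed ΔE = 369.0 m.
Subtracting the expected shift leaves a residual of 448.6 − (440.3) = 8.3 m north and 369.0 − (377.1) = -8.1 m east.
Residual distance = √(8.3² + (-8.1)²) = 11.6 m.

12 m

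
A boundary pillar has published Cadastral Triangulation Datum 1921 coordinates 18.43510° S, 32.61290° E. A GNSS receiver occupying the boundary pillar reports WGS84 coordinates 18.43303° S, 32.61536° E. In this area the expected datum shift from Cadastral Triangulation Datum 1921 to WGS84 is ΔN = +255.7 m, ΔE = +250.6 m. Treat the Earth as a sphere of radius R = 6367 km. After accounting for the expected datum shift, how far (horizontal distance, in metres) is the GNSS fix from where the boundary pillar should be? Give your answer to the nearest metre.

27 m

Observed coordinate differences: Δφ = +0.00207°, Δλ = +0.00246°.
Converting to metres (1° lat = 111125 m, cos φ = 0.948682): observed ΔN = 230.0 m, observed ΔE = 259.3 m.
Subtracting the expected shift leaves a residual of 230.0 − (255.7) = -25.7 m north and 259.3 − (250.6) = 8.7 m east.
Residual distance = √((-25.7)² + 8.7²) = 27.1 m.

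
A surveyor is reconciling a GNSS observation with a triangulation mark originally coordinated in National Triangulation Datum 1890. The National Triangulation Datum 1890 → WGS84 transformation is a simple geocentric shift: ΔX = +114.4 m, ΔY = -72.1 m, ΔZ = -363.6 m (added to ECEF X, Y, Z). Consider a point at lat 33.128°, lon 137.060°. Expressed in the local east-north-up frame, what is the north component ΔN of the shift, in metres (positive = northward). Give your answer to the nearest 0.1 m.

At φ = 33.128°, λ = 137.060°: sin φ = 0.546511, cos φ = 0.837452, sin λ = 0.681232, cos λ = -0.732067.
ΔN = −sin φ cos λ·ΔX − sin φ sin λ·ΔY + cos φ·ΔZ = −(0.546511)(-0.732067)(114.4) − (0.546511)(0.681232)(-72.1) + (0.837452)(-363.6) = -231.89 m.

ΔN = -231.9 m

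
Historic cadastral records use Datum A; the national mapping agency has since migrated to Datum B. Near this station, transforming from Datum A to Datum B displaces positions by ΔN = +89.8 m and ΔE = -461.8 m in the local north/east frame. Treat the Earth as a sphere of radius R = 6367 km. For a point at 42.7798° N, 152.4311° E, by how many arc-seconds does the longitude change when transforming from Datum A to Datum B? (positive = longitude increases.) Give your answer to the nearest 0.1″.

At latitude 42.7798°, cos φ = 0.733969.
One radian of longitude at latitude φ spans R cos φ, so Δλ = ΔE / (R cos φ) = -461.8 / (6367000 × 0.733969) = -9.8819e-05 rad = -20.383″.

Δλ = -20.4″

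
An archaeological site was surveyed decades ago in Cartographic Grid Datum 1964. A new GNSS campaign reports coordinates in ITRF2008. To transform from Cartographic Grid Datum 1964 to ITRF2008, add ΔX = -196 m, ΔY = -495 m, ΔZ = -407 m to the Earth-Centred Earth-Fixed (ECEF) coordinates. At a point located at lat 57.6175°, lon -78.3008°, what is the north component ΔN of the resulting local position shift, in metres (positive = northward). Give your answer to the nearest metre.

ΔN = -594 m

The local north axis is (−sin φ cos λ, −sin φ sin λ, cos φ), giving ΔN = 33.563 − 409.339 − 217.977 = -593.75 m.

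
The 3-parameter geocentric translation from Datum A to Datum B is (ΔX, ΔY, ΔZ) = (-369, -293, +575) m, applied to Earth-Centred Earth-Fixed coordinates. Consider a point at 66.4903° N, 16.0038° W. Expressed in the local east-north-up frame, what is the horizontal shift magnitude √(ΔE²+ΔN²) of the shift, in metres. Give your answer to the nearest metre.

615 m

The local east axis at (φ, λ) is (−sin λ, cos λ, 0), so ΔE = −sin(-16.0038°)·(-369) + cos(-16.0038°)·(-293) = -383.38 m.
The local north axis is (−sin φ cos λ, −sin φ sin λ, cos φ), giving ΔN = 325.256 − 74.075 + 229.370 = 480.55 m.
Horizontal magnitude = √(ΔE² + ΔN²) = √((-383.38)² + 480.55²) = 614.74 m.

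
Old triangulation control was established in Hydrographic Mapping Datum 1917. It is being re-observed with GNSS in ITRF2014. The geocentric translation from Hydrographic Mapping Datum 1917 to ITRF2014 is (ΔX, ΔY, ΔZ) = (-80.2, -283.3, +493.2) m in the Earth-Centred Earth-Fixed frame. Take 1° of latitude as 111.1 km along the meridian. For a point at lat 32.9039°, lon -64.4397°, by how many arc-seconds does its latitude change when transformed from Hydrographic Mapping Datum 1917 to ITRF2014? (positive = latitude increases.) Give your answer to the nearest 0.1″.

sin φ = 0.543232, cos φ = 0.839583, sin λ = -0.902132, cos λ = 0.431461.
North component: ΔN = −sin φ cos λ·ΔX − sin φ sin λ·ΔY + cos φ·ΔZ = −(0.543232)(0.431461)(-80.2) − (0.543232)(-0.902132)(-283.3) + (0.839583)(493.2) = 294.04 m.
1° of latitude spans 111100 m, so Δφ = 294.04 / 111100 × 3600 = 9.528″.

Δφ = 9.5″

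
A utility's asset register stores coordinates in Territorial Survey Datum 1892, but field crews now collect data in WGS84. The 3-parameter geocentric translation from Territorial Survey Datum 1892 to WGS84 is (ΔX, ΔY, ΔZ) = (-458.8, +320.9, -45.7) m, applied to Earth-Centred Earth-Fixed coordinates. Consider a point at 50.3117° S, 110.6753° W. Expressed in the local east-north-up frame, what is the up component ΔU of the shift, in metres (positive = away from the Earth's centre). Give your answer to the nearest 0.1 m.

At φ = -50.3117°, λ = -110.6753°: sin φ = -0.769530, cos φ = 0.638611, sin λ = -0.935596, cos λ = -0.353072.
ΔU = cos φ cos λ·ΔX + cos φ sin λ·ΔY + sin φ·ΔZ = (0.638611)(-0.353072)(-458.8) + (0.638611)(-0.935596)(320.9) + (-0.769530)(-45.7) = -53.12 m.

ΔU = -53.1 m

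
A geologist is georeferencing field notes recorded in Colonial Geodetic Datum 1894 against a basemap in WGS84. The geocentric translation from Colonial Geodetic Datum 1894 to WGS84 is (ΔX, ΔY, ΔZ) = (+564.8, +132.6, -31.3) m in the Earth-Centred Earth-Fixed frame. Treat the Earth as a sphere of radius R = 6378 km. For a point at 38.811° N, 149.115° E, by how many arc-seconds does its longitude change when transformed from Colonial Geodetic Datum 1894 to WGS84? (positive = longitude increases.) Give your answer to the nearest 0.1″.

Δλ = -16.8″

sin φ = 0.626753, cos φ = 0.779218, sin λ = 0.513317, cos λ = -0.858199.
East component: ΔE = −sin λ·ΔX + cos λ·ΔY = −(0.513317)(564.8) + (-0.858199)(132.6) = -403.72 m.
1° of latitude spans πR/180 = 111317 m; at latitude φ, 1° of longitude spans that × cos φ = 86740.2 m, so Δλ = -403.72 / 86740.2 × 3600 = -16.756″.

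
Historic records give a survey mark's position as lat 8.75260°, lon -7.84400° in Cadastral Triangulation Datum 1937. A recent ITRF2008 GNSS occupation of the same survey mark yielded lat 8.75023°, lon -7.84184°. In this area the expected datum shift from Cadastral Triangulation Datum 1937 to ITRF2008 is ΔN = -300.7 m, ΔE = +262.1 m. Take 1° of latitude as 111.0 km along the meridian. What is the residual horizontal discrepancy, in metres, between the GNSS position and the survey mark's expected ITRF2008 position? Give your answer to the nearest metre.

45 m

Observed coordinate differences: Δφ = -0.00237°, Δλ = +0.00216°.
Converting to metres (1° lat = 111000 m, cos φ = 0.988355): observed ΔN = -263.1 m, observed ΔE = 237.0 m.
Subtracting the expected shift leaves a residual of -263.1 − (-300.7) = 37.6 m north and 237.0 − (262.1) = -25.1 m east.
Residual distance = √(37.6² + (-25.1)²) = 45.3 m.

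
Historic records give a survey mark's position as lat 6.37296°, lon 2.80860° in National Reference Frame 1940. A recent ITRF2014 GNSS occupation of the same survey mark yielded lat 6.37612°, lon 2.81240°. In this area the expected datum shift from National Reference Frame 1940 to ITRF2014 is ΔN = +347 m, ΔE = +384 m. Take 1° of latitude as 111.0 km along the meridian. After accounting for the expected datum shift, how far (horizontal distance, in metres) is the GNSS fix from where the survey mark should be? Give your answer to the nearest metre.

35 m

Observed coordinate differences: Δφ = +0.00316°, Δλ = +0.00380°.
Converting to metres (1° lat = 111000 m, cos φ = 0.993820): observed ΔN = 350.8 m, observed ΔE = 419.2 m.
Subtracting the expected shift leaves a residual of 350.8 − (347) = 3.8 m north and 419.2 − (384) = 35.2 m east.
Residual distance = √(3.8² + 35.2²) = 35.4 m.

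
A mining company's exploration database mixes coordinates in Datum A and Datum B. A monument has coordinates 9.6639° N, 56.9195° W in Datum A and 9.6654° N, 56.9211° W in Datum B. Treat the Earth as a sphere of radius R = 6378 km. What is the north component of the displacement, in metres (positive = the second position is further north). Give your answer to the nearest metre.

Δφ = 9.6654° − 9.6639° = +0.0015°; Δλ = -56.9211° − -56.9195° = -0.0016°.
1° along a meridian = πR/180 = 111317 m.
ΔN = Δφ × 111317 = 167.0 m; ΔE = Δλ × 111317 × cos(9.6639°) = -0.0016 × 111317 × 0.985809 = -175.6 m.

ΔN = 167 m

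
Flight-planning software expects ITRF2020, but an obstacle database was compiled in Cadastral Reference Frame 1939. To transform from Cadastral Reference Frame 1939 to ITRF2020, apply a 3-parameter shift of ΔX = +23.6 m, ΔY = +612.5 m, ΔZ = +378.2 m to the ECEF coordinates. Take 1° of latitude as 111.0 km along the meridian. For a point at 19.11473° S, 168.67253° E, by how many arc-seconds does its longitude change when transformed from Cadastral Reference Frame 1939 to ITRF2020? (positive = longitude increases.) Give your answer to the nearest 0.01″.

Δλ = -20.77″

sin φ = -0.327461, cos φ = 0.944865, sin λ = 0.196416, cos λ = -0.980521.
East component: ΔE = −sin λ·ΔX + cos λ·ΔY = −(0.196416)(23.6) + (-0.980521)(612.5) = -605.20 m.
1° of latitude spans 111000 m; at latitude φ, 1° of longitude spans that × cos φ = 104880.0 m, so Δλ = -605.20 / 104880.0 × 3600 = -20.774″.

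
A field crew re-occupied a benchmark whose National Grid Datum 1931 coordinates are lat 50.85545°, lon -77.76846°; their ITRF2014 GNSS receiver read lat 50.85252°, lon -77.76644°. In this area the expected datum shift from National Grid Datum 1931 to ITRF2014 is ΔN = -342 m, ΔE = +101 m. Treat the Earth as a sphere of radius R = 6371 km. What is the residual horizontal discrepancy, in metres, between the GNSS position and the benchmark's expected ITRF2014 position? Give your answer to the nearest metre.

Observed coordinate differences: Δφ = -0.00293°, Δλ = +0.00202°.
Converting to metres (1° lat = 111195 m, cos φ = 0.631279): observed ΔN = -325.8 m, observed ΔE = 141.8 m.
Subtracting the expected shift leaves a residual of -325.8 − (-342) = 16.2 m north and 141.8 − (101) = 40.8 m east.
Residual distance = √(16.2² + 40.8²) = 43.9 m.

44 m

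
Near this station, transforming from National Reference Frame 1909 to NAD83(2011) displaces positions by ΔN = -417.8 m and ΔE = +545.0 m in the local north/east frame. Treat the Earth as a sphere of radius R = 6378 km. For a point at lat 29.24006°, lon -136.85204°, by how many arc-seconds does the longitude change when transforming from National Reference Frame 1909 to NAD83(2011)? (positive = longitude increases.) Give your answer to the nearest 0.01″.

Δλ = 20.20″

At latitude 29.24006°, cos φ = 0.872581.
One radian of longitude at latitude φ spans R cos φ, so Δλ = ΔE / (R cos φ) = 545.0 / (6378000 × 0.872581) = 9.7928e-05 rad = 20.199″.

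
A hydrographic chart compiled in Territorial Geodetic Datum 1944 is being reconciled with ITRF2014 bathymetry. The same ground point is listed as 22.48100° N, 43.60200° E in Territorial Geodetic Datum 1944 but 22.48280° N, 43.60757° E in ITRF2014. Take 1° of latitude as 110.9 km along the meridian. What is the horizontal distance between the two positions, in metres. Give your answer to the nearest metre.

605 m

Δφ = 22.48280° − 22.48100° = +0.00180°; Δλ = 43.60757° − 43.60200° = +0.00557°.
ΔN = Δφ × 110900 = 199.6 m; ΔE = Δλ × 110900 × cos(22.48100°) = +0.00557 × 110900 × 0.924006 = 570.8 m.
Distance = √(ΔE² + ΔN²) = √(570.8² + 199.6²) = 604.7 m.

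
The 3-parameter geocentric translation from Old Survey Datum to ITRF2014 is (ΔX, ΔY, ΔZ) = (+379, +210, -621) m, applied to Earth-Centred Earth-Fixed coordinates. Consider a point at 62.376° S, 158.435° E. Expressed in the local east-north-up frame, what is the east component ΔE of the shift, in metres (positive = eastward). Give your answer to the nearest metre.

ΔE = -335 m

At φ = -62.376°, λ = 158.435°: sin φ = -0.886009, cos φ = 0.463667, sin λ = 0.367557, cos λ = -0.930001.
ΔE = −sin λ·ΔX + cos λ·ΔY = −(0.367557)·(379) + (-0.930001)·(210) = -334.60 m.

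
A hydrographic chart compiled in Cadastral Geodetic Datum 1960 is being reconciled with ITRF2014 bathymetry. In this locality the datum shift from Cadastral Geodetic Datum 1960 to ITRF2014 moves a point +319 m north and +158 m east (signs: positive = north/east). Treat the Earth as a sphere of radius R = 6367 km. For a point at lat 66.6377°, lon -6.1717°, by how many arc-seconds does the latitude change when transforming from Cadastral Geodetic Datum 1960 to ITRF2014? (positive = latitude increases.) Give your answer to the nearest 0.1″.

Δφ = 10.3″

On a sphere of radius R, 1 rad of latitude = R, so Δφ = ΔN / R = 319.0 / 6367000 = 5.0102e-05 rad = 10.334″.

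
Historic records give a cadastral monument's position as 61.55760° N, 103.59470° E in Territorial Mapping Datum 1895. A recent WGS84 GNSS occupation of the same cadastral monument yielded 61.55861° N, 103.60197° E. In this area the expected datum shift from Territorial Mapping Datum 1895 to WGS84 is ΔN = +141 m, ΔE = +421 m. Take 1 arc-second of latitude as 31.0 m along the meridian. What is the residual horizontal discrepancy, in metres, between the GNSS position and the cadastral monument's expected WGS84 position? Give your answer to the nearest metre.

45 m

Observed coordinate differences: Δφ = +0.00101°, Δλ = +0.00727°.
Converting to metres (1° lat = 111600 m, cos φ = 0.476275): observed ΔN = 112.7 m, observed ΔE = 386.4 m.
Subtracting the expected shift leaves a residual of 112.7 − (141) = -28.3 m north and 386.4 − (421) = -34.6 m east.
Residual distance = √((-28.3)² + (-34.6)²) = 44.7 m.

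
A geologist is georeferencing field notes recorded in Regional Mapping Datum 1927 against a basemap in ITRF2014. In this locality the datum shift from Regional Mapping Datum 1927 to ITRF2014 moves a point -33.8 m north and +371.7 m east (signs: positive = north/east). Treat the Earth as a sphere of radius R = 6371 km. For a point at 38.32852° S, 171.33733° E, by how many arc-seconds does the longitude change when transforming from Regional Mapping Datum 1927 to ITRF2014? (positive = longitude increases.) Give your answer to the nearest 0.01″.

At latitude -38.32852°, cos φ = 0.784468.
One radian of longitude at latitude φ spans R cos φ, so Δλ = ΔE / (R cos φ) = 371.7 / (6371000 × 0.784468) = 7.4372e-05 rad = 15.340″.

Δλ = 15.34″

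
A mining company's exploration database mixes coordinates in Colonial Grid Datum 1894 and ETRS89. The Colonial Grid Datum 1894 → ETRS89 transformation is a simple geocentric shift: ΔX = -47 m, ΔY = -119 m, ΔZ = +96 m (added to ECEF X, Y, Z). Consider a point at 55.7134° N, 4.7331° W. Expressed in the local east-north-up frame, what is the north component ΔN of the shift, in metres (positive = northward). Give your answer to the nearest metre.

ΔN = 85 m

At φ = 55.7134°, λ = -4.7331°: sin φ = 0.826230, cos φ = 0.563333, sin λ = -0.082514, cos λ = 0.996590.
ΔN = −sin φ cos λ·ΔX − sin φ sin λ·ΔY + cos φ·ΔZ = −(0.826230)(0.996590)(-47) − (0.826230)(-0.082514)(-119) + (0.563333)(96) = 84.67 m.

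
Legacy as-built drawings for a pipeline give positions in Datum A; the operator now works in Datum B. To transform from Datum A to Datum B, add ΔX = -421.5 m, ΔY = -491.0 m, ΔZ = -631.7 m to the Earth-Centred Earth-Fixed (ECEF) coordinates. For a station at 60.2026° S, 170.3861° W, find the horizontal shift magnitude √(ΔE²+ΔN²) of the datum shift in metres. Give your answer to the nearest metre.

430 m

At φ = -60.2026°, λ = -170.3861°: sin φ = -0.867788, cos φ = 0.496935, sin λ = -0.167008, cos λ = -0.985956.
ΔE = −sin λ·ΔX + cos λ·ΔY = −(-0.167008)·(-421.5) + (-0.985956)·(-491.0) = 413.71 m.
ΔN = −sin φ cos λ·ΔX − sin φ sin λ·ΔY + cos φ·ΔZ = −(-0.867788)(-0.985956)(-421.5) − (-0.867788)(-0.167008)(-491.0) + (0.496935)(-631.7) = 117.88 m.
Horizontal magnitude = √(ΔE² + ΔN²) = √(413.71² + 117.88²) = 430.18 m.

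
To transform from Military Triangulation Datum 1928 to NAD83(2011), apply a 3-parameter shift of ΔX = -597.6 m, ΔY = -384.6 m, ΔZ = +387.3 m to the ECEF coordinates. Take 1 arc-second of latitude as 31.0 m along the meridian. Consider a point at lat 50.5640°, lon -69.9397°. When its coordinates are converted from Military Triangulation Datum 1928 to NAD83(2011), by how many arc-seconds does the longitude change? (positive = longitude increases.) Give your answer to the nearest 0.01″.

Δλ = -35.21″

sin φ = 0.772335, cos φ = 0.635216, sin λ = -0.939332, cos λ = 0.343009.
East component: ΔE = −sin λ·ΔX + cos λ·ΔY = −(-0.939332)(-597.6) + (0.343009)(-384.6) = -693.27 m.
1° of latitude spans 3600 × 31.00 = 111600 m; at latitude φ, 1° of longitude spans that × cos φ = 70890.1 m, so Δλ = -693.27 / 70890.1 × 3600 = -35.206″.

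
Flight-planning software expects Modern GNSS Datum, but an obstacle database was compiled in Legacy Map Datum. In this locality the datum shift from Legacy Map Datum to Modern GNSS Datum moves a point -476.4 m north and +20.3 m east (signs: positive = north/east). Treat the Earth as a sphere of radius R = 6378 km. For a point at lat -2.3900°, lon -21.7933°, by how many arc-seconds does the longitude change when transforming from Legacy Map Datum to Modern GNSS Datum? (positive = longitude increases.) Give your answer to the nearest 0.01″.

At latitude -2.3900°, cos φ = 0.999130.
One radian of longitude at latitude φ spans R cos φ, so Δλ = ΔE / (R cos φ) = 20.3 / (6378000 × 0.999130) = 3.1856e-06 rad = 0.657″.

Δλ = 0.66″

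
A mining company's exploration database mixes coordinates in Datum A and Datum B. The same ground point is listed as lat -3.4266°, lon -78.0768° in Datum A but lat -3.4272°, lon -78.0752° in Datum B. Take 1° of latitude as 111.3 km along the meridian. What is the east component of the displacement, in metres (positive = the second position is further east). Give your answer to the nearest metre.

ΔE = 178 m

Δφ = -3.4272° − -3.4266° = -0.0006°; Δλ = -78.0752° − -78.0768° = +0.0016°.
ΔN = Δφ × 111300 = -66.8 m; ΔE = Δλ × 111300 × cos(-3.4266°) = +0.0016 × 111300 × 0.998212 = 177.8 m.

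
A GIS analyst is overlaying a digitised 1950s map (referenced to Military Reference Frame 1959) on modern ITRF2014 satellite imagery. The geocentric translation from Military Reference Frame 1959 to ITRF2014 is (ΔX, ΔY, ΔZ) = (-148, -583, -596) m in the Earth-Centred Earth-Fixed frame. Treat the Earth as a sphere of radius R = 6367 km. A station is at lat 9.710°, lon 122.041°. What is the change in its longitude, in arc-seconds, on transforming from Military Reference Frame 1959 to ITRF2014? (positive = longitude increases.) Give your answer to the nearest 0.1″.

Δλ = 14.3″

sin φ = 0.168661, cos φ = 0.985674, sin λ = 0.847669, cos λ = -0.530526.
East component: ΔE = −sin λ·ΔX + cos λ·ΔY = −(0.847669)(-148) + (-0.530526)(-583) = 434.75 m.
1° of latitude spans πR/180 = 111125 m; at latitude φ, 1° of longitude spans that × cos φ = 109533.1 m, so Δλ = 434.75 / 109533.1 × 3600 = 14.289″.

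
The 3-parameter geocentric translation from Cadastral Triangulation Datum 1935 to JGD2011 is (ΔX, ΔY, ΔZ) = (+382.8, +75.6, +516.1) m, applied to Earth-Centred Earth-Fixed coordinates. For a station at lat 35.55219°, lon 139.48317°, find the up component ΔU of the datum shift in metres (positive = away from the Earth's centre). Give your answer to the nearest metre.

ΔU = 103 m

The local up (radial) axis is (cos φ cos λ, cos φ sin λ, sin φ), giving ΔU = -236.762 + 39.959 + 300.083 = 103.28 m.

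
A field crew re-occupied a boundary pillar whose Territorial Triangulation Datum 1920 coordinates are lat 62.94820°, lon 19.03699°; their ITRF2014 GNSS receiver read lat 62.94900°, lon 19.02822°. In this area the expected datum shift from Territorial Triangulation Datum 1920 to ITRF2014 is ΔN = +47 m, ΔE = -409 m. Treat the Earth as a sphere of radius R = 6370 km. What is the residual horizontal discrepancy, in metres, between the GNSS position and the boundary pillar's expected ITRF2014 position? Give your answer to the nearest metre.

54 m

Observed coordinate differences: Δφ = +0.00080°, Δλ = -0.00877°.
Converting to metres (1° lat = 111177 m, cos φ = 0.454796): observed ΔN = 88.9 m, observed ΔE = -443.4 m.
Subtracting the expected shift leaves a residual of 88.9 − (47) = 41.9 m north and -443.4 − (-409) = -34.4 m east.
Residual distance = √(41.9² + (-34.4)²) = 54.3 m.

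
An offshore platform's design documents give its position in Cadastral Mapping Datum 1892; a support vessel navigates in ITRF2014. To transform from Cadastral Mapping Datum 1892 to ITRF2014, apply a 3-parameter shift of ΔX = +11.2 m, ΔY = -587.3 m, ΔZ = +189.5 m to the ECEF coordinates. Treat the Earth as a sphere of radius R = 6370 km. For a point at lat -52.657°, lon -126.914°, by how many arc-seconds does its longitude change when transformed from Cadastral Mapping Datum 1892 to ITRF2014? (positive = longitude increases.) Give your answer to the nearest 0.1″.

sin φ = -0.795018, cos φ = 0.606585, sin λ = -0.799538, cos λ = -0.600616.
East component: ΔE = −sin λ·ΔX + cos λ·ΔY = −(-0.799538)(11.2) + (-0.600616)(-587.3) = 361.70 m.
1° of latitude spans πR/180 = 111177 m; at latitude φ, 1° of longitude spans that × cos φ = 67438.6 m, so Δλ = 361.70 / 67438.6 × 3600 = 19.308″.

Δλ = 19.3″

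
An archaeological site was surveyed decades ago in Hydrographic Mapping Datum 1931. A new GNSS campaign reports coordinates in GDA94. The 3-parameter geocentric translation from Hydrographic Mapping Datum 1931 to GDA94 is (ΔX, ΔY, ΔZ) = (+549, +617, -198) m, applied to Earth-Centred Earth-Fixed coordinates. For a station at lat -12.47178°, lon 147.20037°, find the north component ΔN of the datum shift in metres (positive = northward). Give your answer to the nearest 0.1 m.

ΔN = -220.8 m

At φ = -12.47178°, λ = 147.20037°: sin φ = -0.215959, cos φ = 0.976402, sin λ = 0.541703, cos λ = -0.840570.
ΔN = −sin φ cos λ·ΔX − sin φ sin λ·ΔY + cos φ·ΔZ = −(-0.215959)(-0.840570)(549) − (-0.215959)(0.541703)(617) + (0.976402)(-198) = -220.81 m.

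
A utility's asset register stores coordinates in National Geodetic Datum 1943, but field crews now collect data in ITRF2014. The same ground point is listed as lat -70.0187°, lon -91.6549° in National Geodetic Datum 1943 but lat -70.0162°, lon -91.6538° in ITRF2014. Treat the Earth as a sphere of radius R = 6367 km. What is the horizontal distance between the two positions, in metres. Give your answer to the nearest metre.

Δφ = -70.0162° − -70.0187° = +0.0025°; Δλ = -91.6538° − -91.6549° = +0.0011°.
1° along a meridian = πR/180 = 111125 m.
ΔN = Δφ × 111125 = 277.8 m; ΔE = Δλ × 111125 × cos(-70.0187°) = +0.0011 × 111125 × 0.341713 = 41.8 m.
Distance = √(ΔE² + ΔN²) = √(41.8² + 277.8²) = 280.9 m.

281 m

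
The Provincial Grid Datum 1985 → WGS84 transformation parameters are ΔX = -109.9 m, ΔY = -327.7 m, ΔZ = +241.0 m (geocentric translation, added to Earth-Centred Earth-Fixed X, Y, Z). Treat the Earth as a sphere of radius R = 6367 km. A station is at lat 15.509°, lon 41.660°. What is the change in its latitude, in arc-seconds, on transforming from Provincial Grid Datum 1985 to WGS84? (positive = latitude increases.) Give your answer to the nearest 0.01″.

sin φ = 0.267390, cos φ = 0.963588, sin λ = 0.664709, cos λ = 0.747102.
North component: ΔN = −sin φ cos λ·ΔX − sin φ sin λ·ΔY + cos φ·ΔZ = −(0.267390)(0.747102)(-109.9) − (0.267390)(0.664709)(-327.7) + (0.963588)(241.0) = 312.42 m.
1° of latitude spans πR/180 = 111125 m, so Δφ = 312.42 / 111125 × 3600 = 10.121″.

Δφ = 10.12″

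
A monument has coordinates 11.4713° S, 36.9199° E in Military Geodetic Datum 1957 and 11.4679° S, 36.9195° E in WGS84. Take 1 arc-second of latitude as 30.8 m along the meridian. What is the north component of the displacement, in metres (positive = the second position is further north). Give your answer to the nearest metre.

ΔN = 377 m

Δφ = -11.4679° − -11.4713° = +0.0034°; Δλ = 36.9195° − 36.9199° = -0.0004°.
1° of latitude = 3600 × 30.80 = 110880 m.
ΔN = Δφ × 110880 = 377.0 m; ΔE = Δλ × 110880 × cos(-11.4713°) = -0.0004 × 110880 × 0.980024 = -43.5 m.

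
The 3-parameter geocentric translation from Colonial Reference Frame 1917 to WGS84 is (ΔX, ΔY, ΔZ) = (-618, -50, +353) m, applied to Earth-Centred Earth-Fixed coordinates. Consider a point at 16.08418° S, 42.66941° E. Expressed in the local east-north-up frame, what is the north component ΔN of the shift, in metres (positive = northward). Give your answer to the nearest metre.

ΔN = 204 m

The local north axis is (−sin φ cos λ, −sin φ sin λ, cos φ), giving ΔN = -125.891 − 9.389 + 339.182 = 203.90 m.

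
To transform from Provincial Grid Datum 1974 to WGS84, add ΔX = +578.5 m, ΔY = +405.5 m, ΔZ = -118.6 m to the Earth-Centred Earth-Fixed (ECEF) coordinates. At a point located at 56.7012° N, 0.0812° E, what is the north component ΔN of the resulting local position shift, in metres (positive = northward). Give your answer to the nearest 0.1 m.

The local north axis is (−sin φ cos λ, −sin φ sin λ, cos φ), giving ΔN = -483.521 − 0.480 − 65.112 = -549.11 m.

ΔN = -549.1 m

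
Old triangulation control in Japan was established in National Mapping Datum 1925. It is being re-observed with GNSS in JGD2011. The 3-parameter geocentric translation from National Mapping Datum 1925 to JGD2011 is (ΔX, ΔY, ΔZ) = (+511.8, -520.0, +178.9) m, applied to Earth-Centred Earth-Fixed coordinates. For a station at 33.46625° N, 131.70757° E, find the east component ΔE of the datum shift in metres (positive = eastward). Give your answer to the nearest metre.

At φ = 33.46625°, λ = 131.70757°: sin φ = 0.551446, cos φ = 0.834211, sin λ = 0.746550, cos λ = -0.665329.
ΔE = −sin λ·ΔX + cos λ·ΔY = −(0.746550)·(511.8) + (-0.665329)·(-520.0) = -36.11 m.

ΔE = -36 m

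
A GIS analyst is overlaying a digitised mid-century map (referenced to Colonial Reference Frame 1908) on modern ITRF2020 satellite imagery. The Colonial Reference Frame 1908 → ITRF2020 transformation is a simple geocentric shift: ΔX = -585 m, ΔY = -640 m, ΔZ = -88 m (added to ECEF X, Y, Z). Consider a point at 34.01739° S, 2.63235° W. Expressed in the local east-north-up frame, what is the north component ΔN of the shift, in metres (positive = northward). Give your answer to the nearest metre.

ΔN = -383 m

At φ = -34.01739°, λ = -2.63235°: sin φ = -0.559445, cos φ = 0.828868, sin λ = -0.045927, cos λ = 0.998945.
ΔN = −sin φ cos λ·ΔX − sin φ sin λ·ΔY + cos φ·ΔZ = −(-0.559445)(0.998945)(-585) − (-0.559445)(-0.045927)(-640) + (0.828868)(-88) = -383.43 m.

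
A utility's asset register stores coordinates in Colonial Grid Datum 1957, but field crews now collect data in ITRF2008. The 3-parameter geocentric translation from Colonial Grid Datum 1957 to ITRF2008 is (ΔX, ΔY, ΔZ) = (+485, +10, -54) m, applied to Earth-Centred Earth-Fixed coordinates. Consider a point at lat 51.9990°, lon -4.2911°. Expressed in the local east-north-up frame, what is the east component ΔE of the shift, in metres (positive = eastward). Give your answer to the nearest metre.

ΔE = 46 m

At φ = 51.9990°, λ = -4.2911°: sin φ = 0.788000, cos φ = 0.615675, sin λ = -0.074824, cos λ = 0.997197.
ΔE = −sin λ·ΔX + cos λ·ΔY = −(-0.074824)·(485) + (0.997197)·(10) = 46.26 m.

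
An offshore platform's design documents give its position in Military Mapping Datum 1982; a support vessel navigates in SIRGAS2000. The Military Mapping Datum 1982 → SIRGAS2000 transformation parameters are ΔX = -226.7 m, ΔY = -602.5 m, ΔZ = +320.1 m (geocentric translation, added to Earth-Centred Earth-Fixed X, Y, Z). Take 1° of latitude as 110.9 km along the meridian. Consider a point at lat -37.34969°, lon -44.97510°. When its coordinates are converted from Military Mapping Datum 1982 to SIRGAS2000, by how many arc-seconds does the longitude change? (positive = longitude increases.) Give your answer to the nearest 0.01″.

sin φ = -0.606678, cos φ = 0.794948, sin λ = -0.706799, cos λ = 0.707414.
East component: ΔE = −sin λ·ΔX + cos λ·ΔY = −(-0.706799)(-226.7) + (0.707414)(-602.5) = -586.45 m.
1° of latitude spans 110900 m; at latitude φ, 1° of longitude spans that × cos φ = 88159.7 m, so Δλ = -586.45 / 88159.7 × 3600 = -23.948″.

Δλ = -23.95″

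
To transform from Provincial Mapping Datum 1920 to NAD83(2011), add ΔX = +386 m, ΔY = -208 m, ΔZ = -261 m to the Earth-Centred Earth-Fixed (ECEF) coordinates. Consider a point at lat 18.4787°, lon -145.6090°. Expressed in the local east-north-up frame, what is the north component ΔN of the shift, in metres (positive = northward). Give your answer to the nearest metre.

ΔN = -184 m

The local north axis is (−sin φ cos λ, −sin φ sin λ, cos φ), giving ΔN = 100.958 − 37.237 − 247.543 = -183.82 m.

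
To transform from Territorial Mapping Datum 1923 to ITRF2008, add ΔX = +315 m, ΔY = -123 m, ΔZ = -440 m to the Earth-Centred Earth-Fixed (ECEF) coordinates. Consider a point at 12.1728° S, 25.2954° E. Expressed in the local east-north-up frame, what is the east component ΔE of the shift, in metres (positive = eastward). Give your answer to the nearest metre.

ΔE = -246 m

At φ = -12.1728°, λ = 25.2954°: sin φ = -0.210861, cos φ = 0.977516, sin λ = 0.427285, cos λ = 0.904117.
ΔE = −sin λ·ΔX + cos λ·ΔY = −(0.427285)·(315) + (0.904117)·(-123) = -245.80 m.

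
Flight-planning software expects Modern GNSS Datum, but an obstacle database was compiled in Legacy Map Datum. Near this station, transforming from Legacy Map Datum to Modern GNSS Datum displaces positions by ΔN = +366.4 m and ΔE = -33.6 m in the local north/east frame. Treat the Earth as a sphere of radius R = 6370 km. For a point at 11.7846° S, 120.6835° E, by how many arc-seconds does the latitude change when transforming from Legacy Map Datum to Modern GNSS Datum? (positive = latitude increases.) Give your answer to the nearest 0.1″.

Δφ = 11.9″

On a sphere of radius R, 1 rad of latitude = R, so Δφ = ΔN / R = 366.4 / 6370000 = 5.7520e-05 rad = 11.864″.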